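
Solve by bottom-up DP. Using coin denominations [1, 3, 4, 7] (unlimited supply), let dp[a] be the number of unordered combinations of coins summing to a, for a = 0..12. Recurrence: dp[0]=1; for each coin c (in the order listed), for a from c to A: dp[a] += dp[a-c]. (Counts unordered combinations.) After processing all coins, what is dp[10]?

after  coin     0     1     2     3     4     5     6     7     8     9    10    11    12
          1     1     1     1     1     1     1     1     1     1     1     1     1     1
          3     1     1     1     2     2     2     3     3     3     4     4     4     5
          4     1     1     1     2     3     3     4     5     6     7     8     9    11
          7     1     1     1     2     3     3     4     6     7     8    10    12    14

10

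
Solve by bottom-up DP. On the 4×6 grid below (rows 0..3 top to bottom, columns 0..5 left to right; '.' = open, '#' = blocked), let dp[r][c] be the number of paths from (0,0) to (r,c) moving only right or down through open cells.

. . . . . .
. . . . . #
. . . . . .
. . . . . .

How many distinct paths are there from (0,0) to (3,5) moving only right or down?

50

r\c   0   1   2   3   4   5
  0   1   1   1   1   1   1
  1   1   2   3   4   5   0
  2   1   3   6  10  15  15
  3   1   4  10  20  35  50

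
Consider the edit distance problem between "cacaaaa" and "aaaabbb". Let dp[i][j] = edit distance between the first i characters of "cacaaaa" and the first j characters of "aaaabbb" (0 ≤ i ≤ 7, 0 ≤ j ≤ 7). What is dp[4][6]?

   ''  a  a  a  a  b  b  b
''  0  1  2  3  4  5  6  7
 c  1  1  2  3  4  5  6  7
 a  2  1  1  2  3  4  5  6
 c  3  2  2  2  3  4  5  6
 a  4  3  2  2  2  3  4  5
 a  5  4  3  2  2  3  4  5
 a  6  5  4  3  2  3  4  5
 a  7  6  5  4  3  3  4  5

4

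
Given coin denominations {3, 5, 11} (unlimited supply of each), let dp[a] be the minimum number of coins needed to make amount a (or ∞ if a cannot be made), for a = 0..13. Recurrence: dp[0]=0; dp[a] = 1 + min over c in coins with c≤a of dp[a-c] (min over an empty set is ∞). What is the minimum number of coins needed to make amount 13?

3

 a  0  1  2  3  4  5  6  7  8  9 10 11 12 13
dp  0  -  -  1  -  1  2  -  2  3  2  1  4  3
(- denotes ∞ / unreachable)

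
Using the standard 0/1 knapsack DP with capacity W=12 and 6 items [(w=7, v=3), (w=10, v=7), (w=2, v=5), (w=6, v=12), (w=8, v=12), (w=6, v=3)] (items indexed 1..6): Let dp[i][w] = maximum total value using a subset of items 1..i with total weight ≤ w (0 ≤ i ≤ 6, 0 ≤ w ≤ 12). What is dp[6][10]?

17

i\w   0   1   2   3   4   5   6   7   8   9  10  11  12
  0   0   0   0   0   0   0   0   0   0   0   0   0   0
  1   0   0   0   0   0   0   0   3   3   3   3   3   3
  2   0   0   0   0   0   0   0   3   3   3   7   7   7
  3   0   0   5   5   5   5   5   5   5   8   8   8  12
  4   0   0   5   5   5   5  12  12  17  17  17  17  17
  5   0   0   5   5   5   5  12  12  17  17  17  17  17
  6   0   0   5   5   5   5  12  12  17  17  17  17  17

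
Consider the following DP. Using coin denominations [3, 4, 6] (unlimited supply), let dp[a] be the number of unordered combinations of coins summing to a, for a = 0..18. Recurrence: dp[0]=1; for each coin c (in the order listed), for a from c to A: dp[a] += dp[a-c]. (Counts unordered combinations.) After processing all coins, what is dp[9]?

after  coin     0     1     2     3     4     5     6     7     8     9    10    11    12    13    14    15    16    17    18
          3     1     0     0     1     0     0     1     0     0     1     0     0     1     0     0     1     0     0     1
          4     1     0     0     1     1     0     1     1     1     1     1     1     2     1     1     2     2     1     2
          6     1     0     0     1     1     0     2     1     1     2     2     1     4     2     2     4     4     2     6

2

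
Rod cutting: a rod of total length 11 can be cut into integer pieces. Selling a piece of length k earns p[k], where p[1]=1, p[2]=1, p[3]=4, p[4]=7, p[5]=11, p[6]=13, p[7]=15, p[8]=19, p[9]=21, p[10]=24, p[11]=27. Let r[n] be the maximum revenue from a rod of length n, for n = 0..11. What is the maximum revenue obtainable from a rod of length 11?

   n    0    1    2    3    4    5    6    7    8    9   10   11
r[n]    0    1    2    4    7   11   13   15   19   21   24   27

27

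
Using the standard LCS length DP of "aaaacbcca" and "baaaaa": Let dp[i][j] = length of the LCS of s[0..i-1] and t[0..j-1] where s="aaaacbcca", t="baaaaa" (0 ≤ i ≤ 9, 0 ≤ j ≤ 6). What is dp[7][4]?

3

   ''  b  a  a  a  a  a
''  0  0  0  0  0  0  0
 a  0  0  1  1  1  1  1
 a  0  0  1  2  2  2  2
 a  0  0  1  2  3  3  3
 a  0  0  1  2  3  4  4
 c  0  0  1  2  3  4  4
 b  0  1  1  2  3  4  4
 c  0  1  1  2  3  4  4
 c  0  1  1  2  3  4  4
 a  0  1  2  2  3  4  5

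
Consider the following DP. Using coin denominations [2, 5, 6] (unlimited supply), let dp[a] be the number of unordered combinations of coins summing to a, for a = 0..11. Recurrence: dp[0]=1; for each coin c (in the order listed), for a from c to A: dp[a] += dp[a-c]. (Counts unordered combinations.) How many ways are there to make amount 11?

2

after  coin     0     1     2     3     4     5     6     7     8     9    10    11
          2     1     0     1     0     1     0     1     0     1     0     1     0
          5     1     0     1     0     1     1     1     1     1     1     2     1
          6     1     0     1     0     1     1     2     1     2     1     3     2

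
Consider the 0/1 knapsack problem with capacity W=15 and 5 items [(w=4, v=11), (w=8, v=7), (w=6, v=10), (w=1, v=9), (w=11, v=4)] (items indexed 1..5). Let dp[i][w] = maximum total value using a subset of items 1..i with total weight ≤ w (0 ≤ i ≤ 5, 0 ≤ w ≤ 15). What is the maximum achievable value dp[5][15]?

i\w   0   1   2   3   4   5   6   7   8   9  10  11  12  13  14  15
  0   0   0   0   0   0   0   0   0   0   0   0   0   0   0   0   0
  1   0   0   0   0  11  11  11  11  11  11  11  11  11  11  11  11
  2   0   0   0   0  11  11  11  11  11  11  11  11  18  18  18  18
  3   0   0   0   0  11  11  11  11  11  11  21  21  21  21  21  21
  4   0   9   9   9  11  20  20  20  20  20  21  30  30  30  30  30
  5   0   9   9   9  11  20  20  20  20  20  21  30  30  30  30  30

30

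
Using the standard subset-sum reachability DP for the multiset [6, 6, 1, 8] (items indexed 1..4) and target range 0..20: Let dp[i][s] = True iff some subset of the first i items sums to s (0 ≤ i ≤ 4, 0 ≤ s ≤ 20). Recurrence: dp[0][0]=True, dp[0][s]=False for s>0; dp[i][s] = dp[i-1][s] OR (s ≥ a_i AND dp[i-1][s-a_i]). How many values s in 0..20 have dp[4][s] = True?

11

i\s   0   1   2   3   4   5   6   7   8   9  10  11  12  13  14  15  16  17  18  19  20
  0   T   F   F   F   F   F   F   F   F   F   F   F   F   F   F   F   F   F   F   F   F
  1   T   F   F   F   F   F   T   F   F   F   F   F   F   F   F   F   F   F   F   F   F
  2   T   F   F   F   F   F   T   F   F   F   F   F   T   F   F   F   F   F   F   F   F
  3   T   T   F   F   F   F   T   T   F   F   F   F   T   T   F   F   F   F   F   F   F
  4   T   T   F   F   F   F   T   T   T   T   F   F   T   T   T   T   F   F   F   F   T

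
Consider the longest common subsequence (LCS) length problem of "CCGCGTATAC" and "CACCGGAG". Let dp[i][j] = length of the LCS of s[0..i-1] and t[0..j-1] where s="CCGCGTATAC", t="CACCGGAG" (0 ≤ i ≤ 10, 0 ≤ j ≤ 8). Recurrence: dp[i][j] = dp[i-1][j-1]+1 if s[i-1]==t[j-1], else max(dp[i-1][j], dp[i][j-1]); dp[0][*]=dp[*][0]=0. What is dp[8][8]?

5

   ''  C  A  C  C  G  G  A  G
''  0  0  0  0  0  0  0  0  0
 C  0  1  1  1  1  1  1  1  1
 C  0  1  1  2  2  2  2  2  2
 G  0  1  1  2  2  3  3  3  3
 C  0  1  1  2  3  3  3  3  3
 G  0  1  1  2  3  4  4  4  4
 T  0  1  1  2  3  4  4  4  4
 A  0  1  2  2  3  4  4  5  5
 T  0  1  2  2  3  4  4  5  5
 A  0  1  2  2  3  4  4  5  5
 C  0  1  2  3  3  4  4  5  5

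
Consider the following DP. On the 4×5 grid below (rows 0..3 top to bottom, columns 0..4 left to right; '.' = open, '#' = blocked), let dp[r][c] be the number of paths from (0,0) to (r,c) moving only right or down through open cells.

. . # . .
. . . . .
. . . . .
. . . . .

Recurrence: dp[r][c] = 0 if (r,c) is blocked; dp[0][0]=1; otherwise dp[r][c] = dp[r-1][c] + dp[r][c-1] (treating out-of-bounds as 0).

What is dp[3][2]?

9

r\c   0   1   2   3   4
  0   1   1   0   0   0
  1   1   2   2   2   2
  2   1   3   5   7   9
  3   1   4   9  16  25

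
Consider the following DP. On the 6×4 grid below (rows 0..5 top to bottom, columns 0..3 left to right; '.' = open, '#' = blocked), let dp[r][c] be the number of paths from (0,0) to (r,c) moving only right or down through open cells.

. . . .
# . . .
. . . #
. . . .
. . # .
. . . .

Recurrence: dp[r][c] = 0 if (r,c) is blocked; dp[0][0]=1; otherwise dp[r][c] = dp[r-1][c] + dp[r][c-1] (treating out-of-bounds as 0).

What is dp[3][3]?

r\c   0   1   2   3
  0   1   1   1   1
  1   0   1   2   3
  2   0   1   3   0
  3   0   1   4   4
  4   0   1   0   4
  5   0   1   1   5

4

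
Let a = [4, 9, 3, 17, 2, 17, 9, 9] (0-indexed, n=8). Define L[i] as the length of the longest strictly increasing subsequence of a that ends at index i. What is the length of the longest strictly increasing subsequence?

3

   i    0    1    2    3    4    5    6    7
a[i]    4    9    3   17    2   17    9    9
L[i]    1    2    1    3    1    3    2    2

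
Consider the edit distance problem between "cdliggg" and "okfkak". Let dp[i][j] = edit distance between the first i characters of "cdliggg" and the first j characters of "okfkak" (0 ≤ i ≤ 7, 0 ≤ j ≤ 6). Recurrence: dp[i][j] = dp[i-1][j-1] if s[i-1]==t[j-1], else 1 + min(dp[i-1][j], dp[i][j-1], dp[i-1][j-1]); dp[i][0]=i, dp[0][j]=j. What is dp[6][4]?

   ''  o  k  f  k  a  k
''  0  1  2  3  4  5  6
 c  1  1  2  3  4  5  6
 d  2  2  2  3  4  5  6
 l  3  3  3  3  4  5  6
 i  4  4  4  4  4  5  6
 g  5  5  5  5  5  5  6
 g  6  6  6  6  6  6  6
 g  7  7  7  7  7  7  7

6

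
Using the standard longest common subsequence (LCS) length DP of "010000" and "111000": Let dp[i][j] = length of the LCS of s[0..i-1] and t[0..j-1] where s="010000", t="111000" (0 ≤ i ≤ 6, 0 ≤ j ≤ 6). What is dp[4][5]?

   ''  1  1  1  0  0  0
''  0  0  0  0  0  0  0
 0  0  0  0  0  1  1  1
 1  0  1  1  1  1  1  1
 0  0  1  1  1  2  2  2
 0  0  1  1  1  2  3  3
 0  0  1  1  1  2  3  4
 0  0  1  1  1  2  3  4

3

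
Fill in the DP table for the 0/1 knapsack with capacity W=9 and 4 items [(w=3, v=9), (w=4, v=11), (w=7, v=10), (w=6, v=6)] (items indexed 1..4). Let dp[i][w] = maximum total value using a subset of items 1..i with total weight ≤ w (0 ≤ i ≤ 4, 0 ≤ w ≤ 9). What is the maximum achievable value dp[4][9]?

20

i\w   0   1   2   3   4   5   6   7   8   9
  0   0   0   0   0   0   0   0   0   0   0
  1   0   0   0   9   9   9   9   9   9   9
  2   0   0   0   9  11  11  11  20  20  20
  3   0   0   0   9  11  11  11  20  20  20
  4   0   0   0   9  11  11  11  20  20  20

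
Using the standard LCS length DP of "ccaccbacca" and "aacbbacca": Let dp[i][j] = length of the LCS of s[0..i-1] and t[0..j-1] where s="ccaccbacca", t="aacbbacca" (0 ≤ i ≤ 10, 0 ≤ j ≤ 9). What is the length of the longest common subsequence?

   ''  a  a  c  b  b  a  c  c  a
''  0  0  0  0  0  0  0  0  0  0
 c  0  0  0  1  1  1  1  1  1  1
 c  0  0  0  1  1  1  1  2  2  2
 a  0  1  1  1  1  1  2  2  2  3
 c  0  1  1  2  2  2  2  3  3  3
 c  0  1  1  2  2  2  2  3  4  4
 b  0  1  1  2  3  3  3  3  4  4
 a  0  1  2  2  3  3  4  4  4  5
 c  0  1  2  3  3  3  4  5  5  5
 c  0  1  2  3  3  3  4  5  6  6
 a  0  1  2  3  3  3  4  5  6  7

7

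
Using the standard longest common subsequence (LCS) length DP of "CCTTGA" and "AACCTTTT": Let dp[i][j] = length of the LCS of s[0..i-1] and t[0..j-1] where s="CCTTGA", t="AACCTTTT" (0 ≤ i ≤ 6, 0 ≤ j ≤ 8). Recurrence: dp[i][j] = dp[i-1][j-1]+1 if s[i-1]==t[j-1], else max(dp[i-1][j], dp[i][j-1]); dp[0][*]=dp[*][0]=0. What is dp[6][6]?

4

   ''  A  A  C  C  T  T  T  T
''  0  0  0  0  0  0  0  0  0
 C  0  0  0  1  1  1  1  1  1
 C  0  0  0  1  2  2  2  2  2
 T  0  0  0  1  2  3  3  3  3
 T  0  0  0  1  2  3  4  4  4
 G  0  0  0  1  2  3  4  4  4
 A  0  1  1  1  2  3  4  4  4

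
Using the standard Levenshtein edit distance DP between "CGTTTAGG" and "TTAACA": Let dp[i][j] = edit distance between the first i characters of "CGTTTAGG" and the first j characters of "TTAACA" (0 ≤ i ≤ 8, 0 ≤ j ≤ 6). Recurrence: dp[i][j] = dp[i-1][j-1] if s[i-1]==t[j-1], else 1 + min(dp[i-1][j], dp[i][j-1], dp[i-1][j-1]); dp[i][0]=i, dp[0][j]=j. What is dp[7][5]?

   ''  T  T  A  A  C  A
''  0  1  2  3  4  5  6
 C  1  1  2  3  4  4  5
 G  2  2  2  3  4  5  5
 T  3  2  2  3  4  5  6
 T  4  3  2  3  4  5  6
 T  5  4  3  3  4  5  6
 A  6  5  4  3  3  4  5
 G  7  6  5  4  4  4  5
 G  8  7  6  5  5  5  5

4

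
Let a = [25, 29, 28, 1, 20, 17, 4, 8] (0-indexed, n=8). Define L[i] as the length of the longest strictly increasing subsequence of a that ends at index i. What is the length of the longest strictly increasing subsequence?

3

   i    0    1    2    3    4    5    6    7
a[i]   25   29   28    1   20   17    4    8
L[i]    1    2    2    1    2    2    2    3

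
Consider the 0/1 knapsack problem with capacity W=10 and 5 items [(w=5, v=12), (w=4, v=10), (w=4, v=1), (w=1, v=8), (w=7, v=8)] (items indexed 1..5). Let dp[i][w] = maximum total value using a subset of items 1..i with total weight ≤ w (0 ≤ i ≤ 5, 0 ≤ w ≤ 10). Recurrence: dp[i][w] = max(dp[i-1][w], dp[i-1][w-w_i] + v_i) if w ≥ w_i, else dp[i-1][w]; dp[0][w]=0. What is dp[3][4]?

10

i\w   0   1   2   3   4   5   6   7   8   9  10
  0   0   0   0   0   0   0   0   0   0   0   0
  1   0   0   0   0   0  12  12  12  12  12  12
  2   0   0   0   0  10  12  12  12  12  22  22
  3   0   0   0   0  10  12  12  12  12  22  22
  4   0   8   8   8  10  18  20  20  20  22  30
  5   0   8   8   8  10  18  20  20  20  22  30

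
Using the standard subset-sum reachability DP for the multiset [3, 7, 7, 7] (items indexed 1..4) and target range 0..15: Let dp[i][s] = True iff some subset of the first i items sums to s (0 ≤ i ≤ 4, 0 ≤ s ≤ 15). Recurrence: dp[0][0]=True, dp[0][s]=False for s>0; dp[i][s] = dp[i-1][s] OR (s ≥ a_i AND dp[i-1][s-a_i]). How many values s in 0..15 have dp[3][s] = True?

i\s   0   1   2   3   4   5   6   7   8   9  10  11  12  13  14  15
  0   T   F   F   F   F   F   F   F   F   F   F   F   F   F   F   F
  1   T   F   F   T   F   F   F   F   F   F   F   F   F   F   F   F
  2   T   F   F   T   F   F   F   T   F   F   T   F   F   F   F   F
  3   T   F   F   T   F   F   F   T   F   F   T   F   F   F   T   F
  4   T   F   F   T   F   F   F   T   F   F   T   F   F   F   T   F

5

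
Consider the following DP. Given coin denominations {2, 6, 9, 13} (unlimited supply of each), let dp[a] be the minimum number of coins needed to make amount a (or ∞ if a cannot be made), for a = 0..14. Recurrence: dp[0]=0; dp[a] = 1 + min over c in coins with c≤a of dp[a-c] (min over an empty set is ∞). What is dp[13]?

1

 a  0  1  2  3  4  5  6  7  8  9 10 11 12 13 14
dp  0  -  1  -  2  -  1  -  2  1  3  2  2  1  3
(- denotes ∞ / unreachable)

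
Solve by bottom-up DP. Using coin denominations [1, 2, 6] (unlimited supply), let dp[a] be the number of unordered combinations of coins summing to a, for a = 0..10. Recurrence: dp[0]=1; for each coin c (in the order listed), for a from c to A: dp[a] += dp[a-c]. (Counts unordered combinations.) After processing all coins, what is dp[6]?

after  coin     0     1     2     3     4     5     6     7     8     9    10
          1     1     1     1     1     1     1     1     1     1     1     1
          2     1     1     2     2     3     3     4     4     5     5     6
          6     1     1     2     2     3     3     5     5     7     7     9

5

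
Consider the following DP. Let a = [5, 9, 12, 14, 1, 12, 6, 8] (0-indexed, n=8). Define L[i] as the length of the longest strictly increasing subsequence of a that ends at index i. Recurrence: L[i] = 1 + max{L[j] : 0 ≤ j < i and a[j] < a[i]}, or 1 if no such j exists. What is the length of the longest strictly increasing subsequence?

   i    0    1    2    3    4    5    6    7
a[i]    5    9   12   14    1   12    6    8
L[i]    1    2    3    4    1    3    2    3

4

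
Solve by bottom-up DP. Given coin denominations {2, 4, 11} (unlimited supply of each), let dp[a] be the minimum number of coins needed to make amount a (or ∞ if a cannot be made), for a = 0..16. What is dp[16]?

 a  0  1  2  3  4  5  6  7  8  9 10 11 12 13 14 15 16
dp  0  -  1  -  1  -  2  -  2  -  3  1  3  2  4  2  4
(- denotes ∞ / unreachable)

4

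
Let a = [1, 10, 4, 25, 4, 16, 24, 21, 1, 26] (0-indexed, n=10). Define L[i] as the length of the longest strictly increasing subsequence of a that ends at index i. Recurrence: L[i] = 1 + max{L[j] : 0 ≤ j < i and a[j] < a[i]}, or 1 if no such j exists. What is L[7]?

   i    0    1    2    3    4    5    6    7    8    9
a[i]    1   10    4   25    4   16   24   21    1   26
L[i]    1    2    2    3    2    3    4    4    1    5

4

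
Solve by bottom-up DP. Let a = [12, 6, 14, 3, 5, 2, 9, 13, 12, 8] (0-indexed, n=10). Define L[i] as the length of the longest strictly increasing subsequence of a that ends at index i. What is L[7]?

4

   i    0    1    2    3    4    5    6    7    8    9
a[i]   12    6   14    3    5    2    9   13   12    8
L[i]    1    1    2    1    2    1    3    4    4    3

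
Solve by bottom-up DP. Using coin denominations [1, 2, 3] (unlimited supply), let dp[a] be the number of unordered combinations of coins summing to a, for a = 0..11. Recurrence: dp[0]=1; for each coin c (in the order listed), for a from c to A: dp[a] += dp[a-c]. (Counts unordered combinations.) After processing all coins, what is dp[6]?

7

after  coin     0     1     2     3     4     5     6     7     8     9    10    11
          1     1     1     1     1     1     1     1     1     1     1     1     1
          2     1     1     2     2     3     3     4     4     5     5     6     6
          3     1     1     2     3     4     5     7     8    10    12    14    16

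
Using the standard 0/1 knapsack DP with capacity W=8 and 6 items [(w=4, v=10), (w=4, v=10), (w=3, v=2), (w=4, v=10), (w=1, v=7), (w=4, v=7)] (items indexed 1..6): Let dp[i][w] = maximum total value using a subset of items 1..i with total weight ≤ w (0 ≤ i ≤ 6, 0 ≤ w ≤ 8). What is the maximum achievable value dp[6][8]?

i\w   0   1   2   3   4   5   6   7   8
  0   0   0   0   0   0   0   0   0   0
  1   0   0   0   0  10  10  10  10  10
  2   0   0   0   0  10  10  10  10  20
  3   0   0   0   2  10  10  10  12  20
  4   0   0   0   2  10  10  10  12  20
  5   0   7   7   7  10  17  17  17  20
  6   0   7   7   7  10  17  17  17  20

20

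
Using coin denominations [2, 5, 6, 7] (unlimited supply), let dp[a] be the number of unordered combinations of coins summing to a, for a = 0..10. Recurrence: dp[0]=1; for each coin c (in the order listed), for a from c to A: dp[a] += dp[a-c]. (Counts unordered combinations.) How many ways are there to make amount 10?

3

after  coin     0     1     2     3     4     5     6     7     8     9    10
          2     1     0     1     0     1     0     1     0     1     0     1
          5     1     0     1     0     1     1     1     1     1     1     2
          6     1     0     1     0     1     1     2     1     2     1     3
          7     1     0     1     0     1     1     2     2     2     2     3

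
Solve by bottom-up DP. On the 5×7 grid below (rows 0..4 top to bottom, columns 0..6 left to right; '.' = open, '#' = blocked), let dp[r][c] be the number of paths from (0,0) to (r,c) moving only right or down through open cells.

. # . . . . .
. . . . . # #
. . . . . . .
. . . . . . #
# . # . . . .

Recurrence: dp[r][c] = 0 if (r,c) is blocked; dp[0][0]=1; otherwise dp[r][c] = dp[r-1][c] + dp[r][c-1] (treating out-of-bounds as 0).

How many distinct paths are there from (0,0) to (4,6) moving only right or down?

45

r\c   0   1   2   3   4   5   6
  0   1   0   0   0   0   0   0
  1   1   1   1   1   1   0   0
  2   1   2   3   4   5   5   5
  3   1   3   6  10  15  20   0
  4   0   3   0  10  25  45  45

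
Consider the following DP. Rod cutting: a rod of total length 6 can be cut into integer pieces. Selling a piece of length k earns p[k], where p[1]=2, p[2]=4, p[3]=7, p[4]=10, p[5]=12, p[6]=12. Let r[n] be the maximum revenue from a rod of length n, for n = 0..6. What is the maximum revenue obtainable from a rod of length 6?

14

   n    0    1    2    3    4    5    6
r[n]    0    2    4    7   10   12   14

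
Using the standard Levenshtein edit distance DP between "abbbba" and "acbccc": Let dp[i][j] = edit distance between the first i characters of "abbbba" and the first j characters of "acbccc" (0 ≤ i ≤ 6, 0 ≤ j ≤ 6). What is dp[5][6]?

4

   ''  a  c  b  c  c  c
''  0  1  2  3  4  5  6
 a  1  0  1  2  3  4  5
 b  2  1  1  1  2  3  4
 b  3  2  2  1  2  3  4
 b  4  3  3  2  2  3  4
 b  5  4  4  3  3  3  4
 a  6  5  5  4  4  4  4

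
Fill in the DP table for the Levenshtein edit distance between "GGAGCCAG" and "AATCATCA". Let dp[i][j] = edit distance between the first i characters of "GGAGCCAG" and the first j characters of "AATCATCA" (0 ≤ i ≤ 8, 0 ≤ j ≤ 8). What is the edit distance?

   ''  A  A  T  C  A  T  C  A
''  0  1  2  3  4  5  6  7  8
 G  1  1  2  3  4  5  6  7  8
 G  2  2  2  3  4  5  6  7  8
 A  3  2  2  3  4  4  5  6  7
 G  4  3  3  3  4  5  5  6  7
 C  5  4  4  4  3  4  5  5  6
 C  6  5  5  5  4  4  5  5  6
 A  7  6  5  6  5  4  5  6  5
 G  8  7  6  6  6  5  5  6  6

6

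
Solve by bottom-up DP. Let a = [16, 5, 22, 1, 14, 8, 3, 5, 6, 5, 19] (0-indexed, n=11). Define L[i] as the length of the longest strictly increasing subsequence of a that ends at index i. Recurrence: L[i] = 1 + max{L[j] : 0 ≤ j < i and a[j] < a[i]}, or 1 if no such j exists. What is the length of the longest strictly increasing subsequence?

5

   i    0    1    2    3    4    5    6    7    8    9   10
a[i]   16    5   22    1   14    8    3    5    6    5   19
L[i]    1    1    2    1    2    2    2    3    4    3    5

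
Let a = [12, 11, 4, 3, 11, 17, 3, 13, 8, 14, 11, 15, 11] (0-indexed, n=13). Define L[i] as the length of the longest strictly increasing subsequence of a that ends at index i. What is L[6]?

   i    0    1    2    3    4    5    6    7    8    9   10   11   12
a[i]   12   11    4    3   11   17    3   13    8   14   11   15   11
L[i]    1    1    1    1    2    3    1    3    2    4    3    5    3

1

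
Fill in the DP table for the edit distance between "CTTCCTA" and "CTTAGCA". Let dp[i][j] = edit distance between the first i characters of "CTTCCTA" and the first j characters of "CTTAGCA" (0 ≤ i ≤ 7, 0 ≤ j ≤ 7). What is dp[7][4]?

   ''  C  T  T  A  G  C  A
''  0  1  2  3  4  5  6  7
 C  1  0  1  2  3  4  5  6
 T  2  1  0  1  2  3  4  5
 T  3  2  1  0  1  2  3  4
 C  4  3  2  1  1  2  2  3
 C  5  4  3  2  2  2  2  3
 T  6  5  4  3  3  3  3  3
 A  7  6  5  4  3  4  4  3

3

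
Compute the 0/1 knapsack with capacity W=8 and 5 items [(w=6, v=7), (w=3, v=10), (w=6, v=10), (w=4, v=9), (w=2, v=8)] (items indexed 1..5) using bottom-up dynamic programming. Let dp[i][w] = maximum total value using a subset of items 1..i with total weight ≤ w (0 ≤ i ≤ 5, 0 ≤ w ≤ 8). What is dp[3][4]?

10

i\w   0   1   2   3   4   5   6   7   8
  0   0   0   0   0   0   0   0   0   0
  1   0   0   0   0   0   0   7   7   7
  2   0   0   0  10  10  10  10  10  10
  3   0   0   0  10  10  10  10  10  10
  4   0   0   0  10  10  10  10  19  19
  5   0   0   8  10  10  18  18  19  19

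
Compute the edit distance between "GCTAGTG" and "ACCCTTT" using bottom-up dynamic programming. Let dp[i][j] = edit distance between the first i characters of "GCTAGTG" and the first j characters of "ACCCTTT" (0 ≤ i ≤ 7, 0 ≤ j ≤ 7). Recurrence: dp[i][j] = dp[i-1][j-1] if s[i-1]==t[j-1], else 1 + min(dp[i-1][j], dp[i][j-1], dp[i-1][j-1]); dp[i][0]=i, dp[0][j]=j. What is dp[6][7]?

5

   ''  A  C  C  C  T  T  T
''  0  1  2  3  4  5  6  7
 G  1  1  2  3  4  5  6  7
 C  2  2  1  2  3  4  5  6
 T  3  3  2  2  3  3  4  5
 A  4  3  3  3  3  4  4  5
 G  5  4  4  4  4  4  5  5
 T  6  5  5  5  5  4  4  5
 G  7  6  6  6  6  5  5  5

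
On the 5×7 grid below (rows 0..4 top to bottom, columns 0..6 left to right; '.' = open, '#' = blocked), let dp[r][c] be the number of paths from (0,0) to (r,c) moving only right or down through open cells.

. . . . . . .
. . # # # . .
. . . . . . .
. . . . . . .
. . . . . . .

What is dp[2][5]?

4

r\c   0   1   2   3   4   5   6
  0   1   1   1   1   1   1   1
  1   1   2   0   0   0   1   2
  2   1   3   3   3   3   4   6
  3   1   4   7  10  13  17  23
  4   1   5  12  22  35  52  75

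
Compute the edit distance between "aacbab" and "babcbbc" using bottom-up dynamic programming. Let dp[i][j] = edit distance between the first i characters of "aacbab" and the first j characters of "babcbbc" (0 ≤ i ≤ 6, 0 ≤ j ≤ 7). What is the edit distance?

4

   ''  b  a  b  c  b  b  c
''  0  1  2  3  4  5  6  7
 a  1  1  1  2  3  4  5  6
 a  2  2  1  2  3  4  5  6
 c  3  3  2  2  2  3  4  5
 b  4  3  3  2  3  2  3  4
 a  5  4  3  3  3  3  3  4
 b  6  5  4  3  4  3  3  4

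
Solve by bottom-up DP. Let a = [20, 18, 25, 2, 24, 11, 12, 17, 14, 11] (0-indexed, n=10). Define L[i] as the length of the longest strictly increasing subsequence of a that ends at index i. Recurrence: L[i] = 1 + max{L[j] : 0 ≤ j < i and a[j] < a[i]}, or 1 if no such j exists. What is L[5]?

2

   i    0    1    2    3    4    5    6    7    8    9
a[i]   20   18   25    2   24   11   12   17   14   11
L[i]    1    1    2    1    2    2    3    4    4    2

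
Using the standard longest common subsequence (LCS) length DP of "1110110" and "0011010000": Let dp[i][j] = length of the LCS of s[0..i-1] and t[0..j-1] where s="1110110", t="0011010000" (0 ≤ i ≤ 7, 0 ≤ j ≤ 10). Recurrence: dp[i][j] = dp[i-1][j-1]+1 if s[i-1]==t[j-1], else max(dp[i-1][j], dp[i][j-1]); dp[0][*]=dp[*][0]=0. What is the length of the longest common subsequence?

   ''  0  0  1  1  0  1  0  0  0  0
''  0  0  0  0  0  0  0  0  0  0  0
 1  0  0  0  1  1  1  1  1  1  1  1
 1  0  0  0  1  2  2  2  2  2  2  2
 1  0  0  0  1  2  2  3  3  3  3  3
 0  0  1  1  1  2  3  3  4  4  4  4
 1  0  1  1  2  2  3  4  4  4  4  4
 1  0  1  1  2  3  3  4  4  4  4  4
 0  0  1  2  2  3  4  4  5  5  5  5

5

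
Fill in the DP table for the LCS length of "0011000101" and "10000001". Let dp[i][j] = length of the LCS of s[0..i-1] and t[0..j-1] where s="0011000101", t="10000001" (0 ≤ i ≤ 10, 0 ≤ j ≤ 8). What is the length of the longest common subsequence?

   ''  1  0  0  0  0  0  0  1
''  0  0  0  0  0  0  0  0  0
 0  0  0  1  1  1  1  1  1  1
 0  0  0  1  2  2  2  2  2  2
 1  0  1  1  2  2  2  2  2  3
 1  0  1  1  2  2  2  2  2  3
 0  0  1  2  2  3  3  3  3  3
 0  0  1  2  3  3  4  4  4  4
 0  0  1  2  3  4  4  5  5  5
 1  0  1  2  3  4  4  5  5  6
 0  0  1  2  3  4  5  5  6  6
 1  0  1  2  3  4  5  5  6  7

7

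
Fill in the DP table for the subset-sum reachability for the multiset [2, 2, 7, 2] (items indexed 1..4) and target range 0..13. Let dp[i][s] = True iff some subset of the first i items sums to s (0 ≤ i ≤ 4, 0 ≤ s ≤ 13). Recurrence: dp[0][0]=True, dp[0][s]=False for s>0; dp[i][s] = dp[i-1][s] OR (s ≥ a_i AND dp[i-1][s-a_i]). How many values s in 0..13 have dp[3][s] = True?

i\s   0   1   2   3   4   5   6   7   8   9  10  11  12  13
  0   T   F   F   F   F   F   F   F   F   F   F   F   F   F
  1   T   F   T   F   F   F   F   F   F   F   F   F   F   F
  2   T   F   T   F   T   F   F   F   F   F   F   F   F   F
  3   T   F   T   F   T   F   F   T   F   T   F   T   F   F
  4   T   F   T   F   T   F   T   T   F   T   F   T   F   T

6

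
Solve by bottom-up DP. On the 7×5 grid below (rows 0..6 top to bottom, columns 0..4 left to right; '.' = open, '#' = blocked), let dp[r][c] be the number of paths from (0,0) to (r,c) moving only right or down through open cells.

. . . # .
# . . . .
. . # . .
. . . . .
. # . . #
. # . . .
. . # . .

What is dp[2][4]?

r\c   0   1   2   3   4
  0   1   1   1   0   0
  1   0   1   2   2   2
  2   0   1   0   2   4
  3   0   1   1   3   7
  4   0   0   1   4   0
  5   0   0   1   5   5
  6   0   0   0   5  10

4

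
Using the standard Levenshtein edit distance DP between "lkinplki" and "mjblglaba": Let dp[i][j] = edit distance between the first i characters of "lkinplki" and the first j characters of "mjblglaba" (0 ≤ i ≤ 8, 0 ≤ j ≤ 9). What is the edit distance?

8

   ''  m  j  b  l  g  l  a  b  a
''  0  1  2  3  4  5  6  7  8  9
 l  1  1  2  3  3  4  5  6  7  8
 k  2  2  2  3  4  4  5  6  7  8
 i  3  3  3  3  4  5  5  6  7  8
 n  4  4  4  4  4  5  6  6  7  8
 p  5  5  5  5  5  5  6  7  7  8
 l  6  6  6  6  5  6  5  6  7  8
 k  7  7  7  7  6  6  6  6  7  8
 i  8  8  8  8  7  7  7  7  7  8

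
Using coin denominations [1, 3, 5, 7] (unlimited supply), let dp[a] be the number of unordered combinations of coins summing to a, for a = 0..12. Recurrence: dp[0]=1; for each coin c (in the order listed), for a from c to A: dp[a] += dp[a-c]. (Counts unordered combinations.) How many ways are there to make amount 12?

after  coin     0     1     2     3     4     5     6     7     8     9    10    11    12
          1     1     1     1     1     1     1     1     1     1     1     1     1     1
          3     1     1     1     2     2     2     3     3     3     4     4     4     5
          5     1     1     1     2     2     3     4     4     5     6     7     8     9
          7     1     1     1     2     2     3     4     5     6     7     9    10    12

12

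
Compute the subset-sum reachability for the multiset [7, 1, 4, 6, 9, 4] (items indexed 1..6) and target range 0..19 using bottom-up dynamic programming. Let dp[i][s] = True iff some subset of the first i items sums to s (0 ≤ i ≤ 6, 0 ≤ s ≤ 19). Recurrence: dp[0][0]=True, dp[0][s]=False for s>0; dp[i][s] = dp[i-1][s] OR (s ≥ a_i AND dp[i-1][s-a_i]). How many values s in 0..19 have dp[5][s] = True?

18

i\s   0   1   2   3   4   5   6   7   8   9  10  11  12  13  14  15  16  17  18  19
  0   T   F   F   F   F   F   F   F   F   F   F   F   F   F   F   F   F   F   F   F
  1   T   F   F   F   F   F   F   T   F   F   F   F   F   F   F   F   F   F   F   F
  2   T   T   F   F   F   F   F   T   T   F   F   F   F   F   F   F   F   F   F   F
  3   T   T   F   F   T   T   F   T   T   F   F   T   T   F   F   F   F   F   F   F
  4   T   T   F   F   T   T   T   T   T   F   T   T   T   T   T   F   F   T   T   F
  5   T   T   F   F   T   T   T   T   T   T   T   T   T   T   T   T   T   T   T   T
  6   T   T   F   F   T   T   T   T   T   T   T   T   T   T   T   T   T   T   T   T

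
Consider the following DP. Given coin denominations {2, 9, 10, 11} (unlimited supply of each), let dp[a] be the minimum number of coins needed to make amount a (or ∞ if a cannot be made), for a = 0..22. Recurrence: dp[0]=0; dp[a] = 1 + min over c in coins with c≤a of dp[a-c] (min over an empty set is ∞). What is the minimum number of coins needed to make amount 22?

 a  0  1  2  3  4  5  6  7  8  9 10 11 12 13 14 15 16 17 18 19 20 21 22
dp  0  -  1  -  2  -  3  -  4  1  1  1  2  2  3  3  4  4  2  2  2  2  2
(- denotes ∞ / unreachable)

2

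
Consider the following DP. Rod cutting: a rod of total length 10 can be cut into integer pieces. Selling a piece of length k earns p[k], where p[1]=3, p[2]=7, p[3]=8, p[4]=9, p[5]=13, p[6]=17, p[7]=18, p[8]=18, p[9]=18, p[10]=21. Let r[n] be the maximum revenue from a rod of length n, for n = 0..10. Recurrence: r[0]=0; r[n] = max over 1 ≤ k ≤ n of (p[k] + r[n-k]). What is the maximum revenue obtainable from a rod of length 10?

35

   n    0    1    2    3    4    5    6    7    8    9   10
r[n]    0    3    7   10   14   17   21   24   28   31   35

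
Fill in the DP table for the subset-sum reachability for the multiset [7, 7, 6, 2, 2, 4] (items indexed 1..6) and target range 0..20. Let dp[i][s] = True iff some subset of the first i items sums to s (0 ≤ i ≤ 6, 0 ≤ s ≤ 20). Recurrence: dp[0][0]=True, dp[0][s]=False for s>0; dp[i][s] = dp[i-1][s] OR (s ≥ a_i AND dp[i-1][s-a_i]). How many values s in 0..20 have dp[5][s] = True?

16

i\s   0   1   2   3   4   5   6   7   8   9  10  11  12  13  14  15  16  17  18  19  20
  0   T   F   F   F   F   F   F   F   F   F   F   F   F   F   F   F   F   F   F   F   F
  1   T   F   F   F   F   F   F   T   F   F   F   F   F   F   F   F   F   F   F   F   F
  2   T   F   F   F   F   F   F   T   F   F   F   F   F   F   T   F   F   F   F   F   F
  3   T   F   F   F   F   F   T   T   F   F   F   F   F   T   T   F   F   F   F   F   T
  4   T   F   T   F   F   F   T   T   T   T   F   F   F   T   T   T   T   F   F   F   T
  5   T   F   T   F   T   F   T   T   T   T   T   T   F   T   T   T   T   T   T   F   T
  6   T   F   T   F   T   F   T   T   T   T   T   T   T   T   T   T   T   T   T   T   T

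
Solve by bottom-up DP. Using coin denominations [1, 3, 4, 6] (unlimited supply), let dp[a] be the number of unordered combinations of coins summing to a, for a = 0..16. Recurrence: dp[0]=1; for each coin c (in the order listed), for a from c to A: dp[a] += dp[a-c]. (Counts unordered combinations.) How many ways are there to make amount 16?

after  coin     0     1     2     3     4     5     6     7     8     9    10    11    12    13    14    15    16
          1     1     1     1     1     1     1     1     1     1     1     1     1     1     1     1     1     1
          3     1     1     1     2     2     2     3     3     3     4     4     4     5     5     5     6     6
          4     1     1     1     2     3     3     4     5     6     7     8     9    11    12    13    15    17
          6     1     1     1     2     3     3     5     6     7     9    11    12    16    18    20    24    28

28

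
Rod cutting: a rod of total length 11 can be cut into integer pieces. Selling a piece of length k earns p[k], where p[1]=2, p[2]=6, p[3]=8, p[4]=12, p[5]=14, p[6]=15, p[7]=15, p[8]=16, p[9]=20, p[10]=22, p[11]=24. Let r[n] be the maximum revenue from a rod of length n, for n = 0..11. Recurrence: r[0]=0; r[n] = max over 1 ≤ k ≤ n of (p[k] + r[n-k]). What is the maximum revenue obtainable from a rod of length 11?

   n    0    1    2    3    4    5    6    7    8    9   10   11
r[n]    0    2    6    8   12   14   18   20   24   26   30   32

32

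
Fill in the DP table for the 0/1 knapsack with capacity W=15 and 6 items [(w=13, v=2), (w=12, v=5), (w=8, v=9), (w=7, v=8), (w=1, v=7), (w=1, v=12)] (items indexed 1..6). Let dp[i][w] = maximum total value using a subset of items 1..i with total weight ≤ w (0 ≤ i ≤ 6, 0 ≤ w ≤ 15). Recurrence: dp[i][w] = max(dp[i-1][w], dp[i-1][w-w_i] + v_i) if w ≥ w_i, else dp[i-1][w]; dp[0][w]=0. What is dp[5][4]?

i\w   0   1   2   3   4   5   6   7   8   9  10  11  12  13  14  15
  0   0   0   0   0   0   0   0   0   0   0   0   0   0   0   0   0
  1   0   0   0   0   0   0   0   0   0   0   0   0   0   2   2   2
  2   0   0   0   0   0   0   0   0   0   0   0   0   5   5   5   5
  3   0   0   0   0   0   0   0   0   9   9   9   9   9   9   9   9
  4   0   0   0   0   0   0   0   8   9   9   9   9   9   9   9  17
  5   0   7   7   7   7   7   7   8  15  16  16  16  16  16  16  17
  6   0  12  19  19  19  19  19  19  20  27  28  28  28  28  28  28

7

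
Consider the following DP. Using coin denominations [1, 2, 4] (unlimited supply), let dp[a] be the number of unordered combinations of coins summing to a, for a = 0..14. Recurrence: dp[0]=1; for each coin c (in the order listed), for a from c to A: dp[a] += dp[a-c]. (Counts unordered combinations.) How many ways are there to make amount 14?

after  coin     0     1     2     3     4     5     6     7     8     9    10    11    12    13    14
          1     1     1     1     1     1     1     1     1     1     1     1     1     1     1     1
          2     1     1     2     2     3     3     4     4     5     5     6     6     7     7     8
          4     1     1     2     2     4     4     6     6     9     9    12    12    16    16    20

20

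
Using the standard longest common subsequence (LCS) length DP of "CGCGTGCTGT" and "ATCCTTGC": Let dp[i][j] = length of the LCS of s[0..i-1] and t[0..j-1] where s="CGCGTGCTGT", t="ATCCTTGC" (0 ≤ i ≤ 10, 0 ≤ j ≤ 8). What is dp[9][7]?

   ''  A  T  C  C  T  T  G  C
''  0  0  0  0  0  0  0  0  0
 C  0  0  0  1  1  1  1  1  1
 G  0  0  0  1  1  1  1  2  2
 C  0  0  0  1  2  2  2  2  3
 G  0  0  0  1  2  2  2  3  3
 T  0  0  1  1  2  3  3  3  3
 G  0  0  1  1  2  3  3  4  4
 C  0  0  1  2  2  3  3  4  5
 T  0  0  1  2  2  3  4  4  5
 G  0  0  1  2  2  3  4  5  5
 T  0  0  1  2  2  3  4  5  5

5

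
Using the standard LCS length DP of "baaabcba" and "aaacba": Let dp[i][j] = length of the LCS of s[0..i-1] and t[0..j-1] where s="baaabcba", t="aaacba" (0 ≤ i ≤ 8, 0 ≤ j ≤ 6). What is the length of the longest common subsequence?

6

   ''  a  a  a  c  b  a
''  0  0  0  0  0  0  0
 b  0  0  0  0  0  1  1
 a  0  1  1  1  1  1  2
 a  0  1  2  2  2  2  2
 a  0  1  2  3  3  3  3
 b  0  1  2  3  3  4  4
 c  0  1  2  3  4  4  4
 b  0  1  2  3  4  5  5
 a  0  1  2  3  4  5  6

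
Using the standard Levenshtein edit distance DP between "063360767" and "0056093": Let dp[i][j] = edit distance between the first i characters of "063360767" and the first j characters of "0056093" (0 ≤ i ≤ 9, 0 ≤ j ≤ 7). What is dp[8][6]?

   ''  0  0  5  6  0  9  3
''  0  1  2  3  4  5  6  7
 0  1  0  1  2  3  4  5  6
 6  2  1  1  2  2  3  4  5
 3  3  2  2  2  3  3  4  4
 3  4  3  3  3  3  4  4  4
 6  5  4  4  4  3  4  5  5
 0  6  5  4  5  4  3  4  5
 7  7  6  5  5  5  4  4  5
 6  8  7  6  6  5  5  5  5
 7  9  8  7  7  6  6  6  6

5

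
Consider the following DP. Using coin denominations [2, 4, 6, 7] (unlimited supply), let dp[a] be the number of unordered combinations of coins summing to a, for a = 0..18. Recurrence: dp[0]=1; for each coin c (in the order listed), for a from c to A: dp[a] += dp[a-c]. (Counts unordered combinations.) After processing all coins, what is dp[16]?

after  coin     0     1     2     3     4     5     6     7     8     9    10    11    12    13    14    15    16    17    18
          2     1     0     1     0     1     0     1     0     1     0     1     0     1     0     1     0     1     0     1
          4     1     0     1     0     2     0     2     0     3     0     3     0     4     0     4     0     5     0     5
          6     1     0     1     0     2     0     3     0     4     0     5     0     7     0     8     0    10     0    12
          7     1     0     1     0     2     0     3     1     4     1     5     2     7     3     9     4    11     5    14

11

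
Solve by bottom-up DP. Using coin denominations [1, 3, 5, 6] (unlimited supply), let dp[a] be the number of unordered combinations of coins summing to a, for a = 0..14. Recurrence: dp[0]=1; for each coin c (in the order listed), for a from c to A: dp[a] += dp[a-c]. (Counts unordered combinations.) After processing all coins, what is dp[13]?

after  coin     0     1     2     3     4     5     6     7     8     9    10    11    12    13    14
          1     1     1     1     1     1     1     1     1     1     1     1     1     1     1     1
          3     1     1     1     2     2     2     3     3     3     4     4     4     5     5     5
          5     1     1     1     2     2     3     4     4     5     6     7     8     9    10    11
          6     1     1     1     2     2     3     5     5     6     8     9    11    14    15    17

15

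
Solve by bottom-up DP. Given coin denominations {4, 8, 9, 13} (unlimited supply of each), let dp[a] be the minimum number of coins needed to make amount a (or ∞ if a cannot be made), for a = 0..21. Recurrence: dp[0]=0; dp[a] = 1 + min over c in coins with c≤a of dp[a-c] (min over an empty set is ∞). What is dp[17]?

2

 a  0  1  2  3  4  5  6  7  8  9 10 11 12 13 14 15 16 17 18 19 20 21
dp  0  -  -  -  1  -  -  -  1  1  -  -  2  1  -  -  2  2  2  -  3  2
(- denotes ∞ / unreachable)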